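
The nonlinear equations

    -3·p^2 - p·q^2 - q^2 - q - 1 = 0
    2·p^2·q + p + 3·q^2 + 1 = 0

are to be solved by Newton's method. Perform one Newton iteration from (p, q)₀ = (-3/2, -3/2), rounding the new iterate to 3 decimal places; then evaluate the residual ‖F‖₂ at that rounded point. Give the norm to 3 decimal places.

346.563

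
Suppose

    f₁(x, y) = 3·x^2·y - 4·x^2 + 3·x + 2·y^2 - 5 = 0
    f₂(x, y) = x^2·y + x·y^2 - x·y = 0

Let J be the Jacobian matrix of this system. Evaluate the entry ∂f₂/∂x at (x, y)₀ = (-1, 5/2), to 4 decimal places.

-1.2500

∂f₂/∂x = 2·x·y + y^2 - y.
At (-1, 5/2) this is -1.2500.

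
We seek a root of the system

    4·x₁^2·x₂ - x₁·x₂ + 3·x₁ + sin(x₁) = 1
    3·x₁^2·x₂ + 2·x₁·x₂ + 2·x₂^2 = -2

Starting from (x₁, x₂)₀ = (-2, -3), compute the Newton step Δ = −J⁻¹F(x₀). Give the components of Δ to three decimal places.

At (-2, -3): F = (-61.90930, -4.000).
Jacobian J = [[8·x₁·x₂ - x₂ + cos(x₁) + 3, 4·x₁^2 - x₁], [6·x₁·x₂ + 2·x₂, 3·x₁^2 + 2·x₁ + 4·x₂]].
At the point, J = [[53.58385, 18.000], [30.000, -4.000]] (det J = -754.33541).
Solving J·Δ = −F gives Δ = (0.424, 2.178).

(0.424, 2.178)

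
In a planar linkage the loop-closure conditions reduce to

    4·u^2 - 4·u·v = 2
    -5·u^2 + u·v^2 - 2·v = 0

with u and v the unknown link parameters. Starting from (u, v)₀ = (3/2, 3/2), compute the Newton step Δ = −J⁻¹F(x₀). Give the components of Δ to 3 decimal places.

At (3/2, 3/2): F = (-2.000, -10.875).
Jacobian J = [[8·u - 4·v, -4·u], [-10·u + v^2, 2·u·v - 2]].
At the point, J = [[6.000, -6.000], [-12.750, 2.500]] (det J = -61.500).
Solving J·Δ = −F gives Δ = (-1.142, -1.476).

(-1.142, -1.476)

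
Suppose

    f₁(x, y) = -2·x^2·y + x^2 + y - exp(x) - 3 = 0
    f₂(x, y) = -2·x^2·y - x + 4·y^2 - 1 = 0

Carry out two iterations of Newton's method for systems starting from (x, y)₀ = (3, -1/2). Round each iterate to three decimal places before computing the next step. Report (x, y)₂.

(0.254, -0.701)

At (3, -1/2): F = (-5.58554, 6.000).
Jacobian J = [[-4·x·y + 2·x - exp(x), -2·x^2 + 1], [-4·x·y - 1, -2·x^2 + 8·y]].
At the point, J = [[-8.08554, -17.000], [5.000, -22.000]] (det J = 262.88181).
Solving J·Δ = −F gives Δ = (-0.855, 0.078).
Then the next iterate is (x, y)₁ = (2.145, -0.422).
Round to (2.145, -0.422) and repeat: F = (-3.47975, 1.45060), J = [[-0.63128, -8.20205], [2.62076, -12.57805]].
Δ = (-1.891, -0.279), so (x, y)₂ = (0.254, -0.701).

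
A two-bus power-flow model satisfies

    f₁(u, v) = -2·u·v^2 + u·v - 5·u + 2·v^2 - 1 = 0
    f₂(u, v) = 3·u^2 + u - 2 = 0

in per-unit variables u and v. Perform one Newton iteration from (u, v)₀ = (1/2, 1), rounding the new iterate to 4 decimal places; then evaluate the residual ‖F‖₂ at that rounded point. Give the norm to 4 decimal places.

0.2931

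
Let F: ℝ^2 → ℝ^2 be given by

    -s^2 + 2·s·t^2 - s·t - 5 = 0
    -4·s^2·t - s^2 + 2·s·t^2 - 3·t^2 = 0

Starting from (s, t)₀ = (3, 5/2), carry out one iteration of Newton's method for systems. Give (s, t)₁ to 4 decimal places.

At (3, 5/2): F = (16.0000, -80.2500).
Jacobian J = [[-2·s + 2·t^2 - t, 4·s·t - s], [-8·s·t - 2·s + 2·t^2, -4·s^2 + 4·s·t - 6·t]].
At the point, J = [[4.0000, 27.0000], [-53.5000, -21.0000]] (det J = 1360.5000).
Solving J·Δ = −F gives Δ = (-1.3456, -0.3932).
Then the next iterate is (s, t)₁ = (1.6544, 2.1068).

(1.6544, 2.1068)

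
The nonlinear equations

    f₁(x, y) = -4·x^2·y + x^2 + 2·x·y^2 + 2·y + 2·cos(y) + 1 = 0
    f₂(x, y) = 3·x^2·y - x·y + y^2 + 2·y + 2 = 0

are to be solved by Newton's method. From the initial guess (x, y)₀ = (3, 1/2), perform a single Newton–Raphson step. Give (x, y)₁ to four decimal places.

(-0.4871, 1.0330)

At (3, 1/2): F = (-3.744835, 15.2500).
Jacobian J = [[-8·x·y + 2·x + 2·y^2, -4·x^2 + 4·x·y - 2·sin(y) + 2], [6·x·y - y, 3·x^2 - x + 2·y + 2]].
At the point, J = [[-5.5000, -28.958851], [8.5000, 27.0000]] (det J = 97.650234).
Solving J·Δ = −F gives Δ = (-3.4871, 0.5330).
Then the next iterate is (x, y)₁ = (-0.4871, 1.0330).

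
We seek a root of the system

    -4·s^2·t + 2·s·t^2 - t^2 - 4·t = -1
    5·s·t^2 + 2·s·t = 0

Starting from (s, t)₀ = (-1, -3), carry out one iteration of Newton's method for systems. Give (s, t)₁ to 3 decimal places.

(-0.401, -2.441)

At (-1, -3): F = (-2.000, -39.000).
Jacobian J = [[-8·s·t + 2·t^2, -4·s^2 + 4·s·t - 2·t - 4], [5·t^2 + 2·t, 10·s·t + 2·s]].
At the point, J = [[-6.000, 10.000], [39.000, 28.000]] (det J = -558.000).
Solving J·Δ = −F gives Δ = (0.599, 0.559).
Then the next iterate is (s, t)₁ = (-0.401, -2.441).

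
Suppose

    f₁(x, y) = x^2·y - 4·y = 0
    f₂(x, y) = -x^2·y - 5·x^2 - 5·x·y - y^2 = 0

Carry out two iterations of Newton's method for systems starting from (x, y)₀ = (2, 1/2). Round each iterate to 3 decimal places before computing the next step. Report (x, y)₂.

(2.000, -1.607)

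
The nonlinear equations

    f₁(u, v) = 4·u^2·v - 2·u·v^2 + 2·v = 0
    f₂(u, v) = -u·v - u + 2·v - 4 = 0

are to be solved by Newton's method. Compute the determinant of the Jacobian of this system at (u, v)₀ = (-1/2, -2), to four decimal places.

J = [[8·u·v - 2·v^2, 4·u^2 - 4·u·v + 2], [-v - 1, -u + 2]].
At the point, J = [[0.0000, -1.0000], [1.0000, 2.5000]].
det J = 1.0000.

1.0000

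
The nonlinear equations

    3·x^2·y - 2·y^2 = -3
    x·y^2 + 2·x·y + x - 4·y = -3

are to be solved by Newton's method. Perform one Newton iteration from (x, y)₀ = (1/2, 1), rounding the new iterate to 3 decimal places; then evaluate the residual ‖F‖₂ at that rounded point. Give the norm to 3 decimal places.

At (1/2, 1): F = (1.750, 1.000).
Jacobian J = [[6·x·y, 3·x^2 - 4·y], [y^2 + 2·y + 1, 2·x·y + 2·x - 4]].
At the point, J = [[3.000, -3.250], [4.000, -2.000]] (det J = 7.000).
Solving J·Δ = −F gives Δ = (0.036, 0.571).
Then the next iterate is (x, y)₁ = (0.536, 1.571).
Re-evaluating at (0.536, 1.571): F = (-0.58206, 0.25898), so ‖F‖₂ = 0.637.

0.637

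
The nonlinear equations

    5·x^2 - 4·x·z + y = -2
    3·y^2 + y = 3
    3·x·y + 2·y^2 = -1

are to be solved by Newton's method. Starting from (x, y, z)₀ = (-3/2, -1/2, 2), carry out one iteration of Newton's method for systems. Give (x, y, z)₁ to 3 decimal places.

At (-3/2, -1/2, 2): F = (24.750, -2.750, 3.750).
Jacobian J = [[10·x - 4·z, 1, -4·x], [0, 6·y + 1, 0], [3·y, 3·x + 4·y, 0]].
At the point, J = [[-23.000, 1.000, 6.000], [0.000, -2.000, 0.000], [-1.500, -6.500, 0.000]] (det J = -18.000).
Solving J·Δ = −F gives Δ = (8.458, -1.375, 28.528).
Then the next iterate is (x, y, z)₁ = (6.958, -1.875, 30.528).

(6.958, -1.875, 30.528)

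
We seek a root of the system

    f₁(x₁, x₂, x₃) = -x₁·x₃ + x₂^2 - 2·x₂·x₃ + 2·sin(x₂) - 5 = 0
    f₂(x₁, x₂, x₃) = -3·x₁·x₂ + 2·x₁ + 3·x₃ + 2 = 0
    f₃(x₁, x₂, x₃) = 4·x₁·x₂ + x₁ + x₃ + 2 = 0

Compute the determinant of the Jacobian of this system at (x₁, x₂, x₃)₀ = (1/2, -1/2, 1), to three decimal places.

18.341

J = [[-x₃, 2·x₂ - 2·x₃ + 2·cos(x₂), -x₁ - 2·x₂], [-3·x₂ + 2, -3·x₁, 3], [4·x₂ + 1, 4·x₁, 1]].
At the point, J = [[-1.000, -1.24483, 0.500], [3.500, -1.500, 3.000], [-1.000, 2.000, 1.000]].
det J = 18.341.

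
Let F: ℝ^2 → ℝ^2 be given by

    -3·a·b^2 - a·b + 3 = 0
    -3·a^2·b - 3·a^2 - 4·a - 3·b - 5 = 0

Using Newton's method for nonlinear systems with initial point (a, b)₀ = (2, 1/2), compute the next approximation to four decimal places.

At (2, 1/2): F = (0.5000, -32.5000).
Jacobian J = [[-3·b^2 - b, -6·a·b - a], [-6·a·b - 6·a - 4, -3·a^2 - 3]].
At the point, J = [[-1.2500, -8.0000], [-22.0000, -15.0000]] (det J = -157.2500).
Solving J·Δ = −F gives Δ = (-1.7011, 0.3283).
Then the next iterate is (a, b)₁ = (0.2989, 0.8283).

(0.2989, 0.8283)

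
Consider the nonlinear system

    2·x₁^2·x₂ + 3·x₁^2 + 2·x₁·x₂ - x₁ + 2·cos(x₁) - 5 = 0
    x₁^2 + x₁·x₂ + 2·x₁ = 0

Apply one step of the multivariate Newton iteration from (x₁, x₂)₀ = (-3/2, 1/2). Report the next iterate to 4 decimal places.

At (-3/2, 1/2): F = (4.141474, -1.5000).
Jacobian J = [[4·x₁·x₂ + 6·x₁ + 2·x₂ - 2·sin(x₁) - 1, 2·x₁^2 + 2·x₁], [2·x₁ + x₂ + 2, x₁]].
At the point, J = [[-10.005010, 1.5000], [-0.5000, -1.5000]] (det J = 15.757515).
Solving J·Δ = −F gives Δ = (0.2514, -1.0838).
Then the next iterate is (x₁, x₂)₁ = (-1.2486, -0.5838).

(-1.2486, -0.5838)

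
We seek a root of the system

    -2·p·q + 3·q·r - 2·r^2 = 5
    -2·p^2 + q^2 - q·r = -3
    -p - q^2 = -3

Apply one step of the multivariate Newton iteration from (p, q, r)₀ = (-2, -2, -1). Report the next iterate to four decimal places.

(-1.0000, -2.0000, -3.5000)

At (-2, -2, -1): F = (-9.0000, -3.0000, 1.0000).
Jacobian J = [[-2·q, -2·p + 3·r, 3·q - 4·r], [-4·p, 2·q - r, -q], [-1, -2·q, 0]].
At the point, J = [[4.0000, 1.0000, -2.0000], [8.0000, -3.0000, 2.0000], [-1.0000, 4.0000, 0.0000]] (det J = -92.0000).
Solving J·Δ = −F gives Δ = (1.0000, 0.0000, -2.5000).
Then the next iterate is (p, q, r)₁ = (-1.0000, -2.0000, -3.5000).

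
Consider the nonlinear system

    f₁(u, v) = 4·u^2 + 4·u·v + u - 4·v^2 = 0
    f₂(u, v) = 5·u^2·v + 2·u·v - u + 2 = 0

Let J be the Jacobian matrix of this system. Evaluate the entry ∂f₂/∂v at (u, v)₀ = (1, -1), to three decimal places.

∂f₂/∂v = 5·u^2 + 2·u.
At (1, -1) this is 7.000.

7.000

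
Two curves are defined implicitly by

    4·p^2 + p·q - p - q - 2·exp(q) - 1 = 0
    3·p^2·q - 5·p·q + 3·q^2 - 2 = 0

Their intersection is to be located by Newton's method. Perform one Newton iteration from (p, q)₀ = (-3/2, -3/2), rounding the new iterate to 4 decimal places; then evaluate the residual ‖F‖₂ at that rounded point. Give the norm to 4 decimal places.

29.6449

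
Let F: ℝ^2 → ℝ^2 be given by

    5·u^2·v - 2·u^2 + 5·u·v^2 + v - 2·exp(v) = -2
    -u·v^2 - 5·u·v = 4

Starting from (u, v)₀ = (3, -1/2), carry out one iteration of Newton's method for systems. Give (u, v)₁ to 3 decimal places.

At (3, -1/2): F = (-36.46306, 2.750).
Jacobian J = [[10·u·v - 4·u + 5·v^2, 5·u^2 + 10·u·v - 2·exp(v) + 1], [-v^2 - 5·v, -2·u·v - 5·u]].
At the point, J = [[-25.750, 29.78694], [2.250, -12.000]] (det J = 241.97939).
Solving J·Δ = −F gives Δ = (-1.470, -0.046).
Then the next iterate is (u, v)₁ = (1.530, -0.546).

(1.530, -0.546)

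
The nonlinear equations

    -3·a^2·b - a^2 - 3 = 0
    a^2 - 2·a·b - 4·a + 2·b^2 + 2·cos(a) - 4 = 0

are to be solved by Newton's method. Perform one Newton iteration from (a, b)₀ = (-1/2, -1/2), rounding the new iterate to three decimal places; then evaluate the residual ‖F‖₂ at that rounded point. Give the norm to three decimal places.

66.265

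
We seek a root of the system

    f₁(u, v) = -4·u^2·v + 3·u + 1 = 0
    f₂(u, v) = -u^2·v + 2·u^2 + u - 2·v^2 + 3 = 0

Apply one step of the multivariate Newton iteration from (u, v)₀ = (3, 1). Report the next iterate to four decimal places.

(1.4648, 1.1733)

At (3, 1): F = (-26.0000, 13.0000).
Jacobian J = [[-8·u·v + 3, -4·u^2], [-2·u·v + 4·u + 1, -u^2 - 4·v]].
At the point, J = [[-21.0000, -36.0000], [7.0000, -13.0000]] (det J = 525.0000).
Solving J·Δ = −F gives Δ = (-1.5352, 0.1733).
Then the next iterate is (u, v)₁ = (1.4648, 1.1733).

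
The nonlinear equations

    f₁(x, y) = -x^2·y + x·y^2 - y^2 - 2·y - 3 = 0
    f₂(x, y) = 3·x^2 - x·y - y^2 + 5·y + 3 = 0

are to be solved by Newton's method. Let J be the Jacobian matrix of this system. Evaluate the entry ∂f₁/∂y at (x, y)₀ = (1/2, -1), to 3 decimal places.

-1.250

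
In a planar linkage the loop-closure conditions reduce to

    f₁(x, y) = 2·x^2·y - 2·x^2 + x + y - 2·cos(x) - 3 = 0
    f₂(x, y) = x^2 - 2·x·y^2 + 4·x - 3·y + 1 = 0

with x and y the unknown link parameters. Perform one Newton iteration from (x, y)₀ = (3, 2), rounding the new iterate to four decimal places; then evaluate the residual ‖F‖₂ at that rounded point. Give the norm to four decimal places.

6.1650

At (3, 2): F = (21.979985, -8.0000).
Jacobian J = [[4·x·y - 4·x + 2·sin(x) + 1, 2·x^2 + 1], [2·x - 2·y^2 + 4, -4·x·y - 3]].
At the point, J = [[13.282240, 19.0000], [2.0000, -27.0000]] (det J = -396.620480).
Solving J·Δ = −F gives Δ = (-1.1131, -0.3787).
Then the next iterate is (x, y)₁ = (1.8869, 1.6213).
Re-evaluating at (1.8869, 1.6213): F = (5.554074, -2.675771), so ‖F‖₂ = 6.1650.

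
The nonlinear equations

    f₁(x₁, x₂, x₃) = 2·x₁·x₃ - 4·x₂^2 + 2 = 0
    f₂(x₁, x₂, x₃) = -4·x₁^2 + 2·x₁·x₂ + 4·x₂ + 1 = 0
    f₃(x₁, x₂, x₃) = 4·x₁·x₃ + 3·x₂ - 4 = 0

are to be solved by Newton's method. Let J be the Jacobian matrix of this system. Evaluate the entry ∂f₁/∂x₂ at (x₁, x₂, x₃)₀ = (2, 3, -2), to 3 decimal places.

-24.000

∂f₁/∂x₂ = -8·x₂.
At (2, 3, -2) this is -24.000.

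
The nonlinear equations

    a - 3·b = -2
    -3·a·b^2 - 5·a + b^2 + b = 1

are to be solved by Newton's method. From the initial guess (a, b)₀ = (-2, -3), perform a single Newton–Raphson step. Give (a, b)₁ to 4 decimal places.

(-3.1825, -0.3942)

At (-2, -3): F = (9.0000, 69.0000).
Jacobian J = [[1, -3], [-3·b^2 - 5, -6·a·b + 2·b + 1]].
At the point, J = [[1.0000, -3.0000], [-32.0000, -41.0000]] (det J = -137.0000).
Solving J·Δ = −F gives Δ = (-1.1825, 2.6058).
Then the next iterate is (a, b)₁ = (-3.1825, -0.3942).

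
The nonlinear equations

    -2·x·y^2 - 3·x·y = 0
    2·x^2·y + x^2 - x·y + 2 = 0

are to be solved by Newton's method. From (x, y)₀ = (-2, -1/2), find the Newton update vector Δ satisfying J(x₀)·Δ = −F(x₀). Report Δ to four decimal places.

At (-2, -1/2): F = (-2.0000, 1.0000).
Jacobian J = [[-2·y^2 - 3·y, -4·x·y - 3·x], [4·x·y + 2·x - y, 2·x^2 - x]].
At the point, J = [[1.0000, 2.0000], [0.5000, 10.0000]] (det J = 9.0000).
Solving J·Δ = −F gives Δ = (2.4444, -0.2222).

(2.4444, -0.2222)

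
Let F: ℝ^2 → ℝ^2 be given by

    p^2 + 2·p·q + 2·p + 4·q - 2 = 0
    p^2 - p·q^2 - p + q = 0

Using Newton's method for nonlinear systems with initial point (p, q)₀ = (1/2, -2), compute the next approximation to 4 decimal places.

(1.1471, 0.2794)

At (1/2, -2): F = (-10.7500, -4.2500).
Jacobian J = [[2·p + 2·q + 2, 2·p + 4], [2·p - q^2 - 1, -2·p·q + 1]].
At the point, J = [[-1.0000, 5.0000], [-4.0000, 3.0000]] (det J = 17.0000).
Solving J·Δ = −F gives Δ = (0.6471, 2.2794).
Then the next iterate is (p, q)₁ = (1.1471, 0.2794).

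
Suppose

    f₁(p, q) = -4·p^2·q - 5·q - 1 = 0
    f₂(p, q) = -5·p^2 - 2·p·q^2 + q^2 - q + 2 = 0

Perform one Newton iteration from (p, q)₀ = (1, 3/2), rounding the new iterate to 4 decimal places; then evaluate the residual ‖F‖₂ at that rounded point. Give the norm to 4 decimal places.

2.6431

At (1, 3/2): F = (-14.5000, -6.7500).
Jacobian J = [[-8·p·q, -4·p^2 - 5], [-10·p - 2·q^2, -4·p·q + 2·q - 1]].
At the point, J = [[-12.0000, -9.0000], [-14.5000, -4.0000]] (det J = -82.5000).
Solving J·Δ = −F gives Δ = (-0.0333, -1.5667).
Then the next iterate is (p, q)₁ = (0.9667, -0.0667).
Re-evaluating at (0.9667, -0.0667): F = (-0.417173, -2.609997), so ‖F‖₂ = 2.6431.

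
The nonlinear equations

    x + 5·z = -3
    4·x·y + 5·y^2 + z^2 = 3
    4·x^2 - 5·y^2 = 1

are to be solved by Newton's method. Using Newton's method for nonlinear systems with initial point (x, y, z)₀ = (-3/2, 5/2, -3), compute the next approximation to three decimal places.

(4.087, -1.112, -1.417)

At (-3/2, 5/2, -3): F = (-13.500, 22.250, -23.250).
Jacobian J = [[1, 0, 5], [4·y, 4·x + 10·y, 2·z], [8·x, -10·y, 0]].
At the point, J = [[1.000, 0.000, 5.000], [10.000, 19.000, -6.000], [-12.000, -25.000, 0.000]] (det J = -260.000).
Solving J·Δ = −F gives Δ = (5.587, -3.612, 1.583).
Then the next iterate is (x, y, z)₁ = (4.087, -1.112, -1.417).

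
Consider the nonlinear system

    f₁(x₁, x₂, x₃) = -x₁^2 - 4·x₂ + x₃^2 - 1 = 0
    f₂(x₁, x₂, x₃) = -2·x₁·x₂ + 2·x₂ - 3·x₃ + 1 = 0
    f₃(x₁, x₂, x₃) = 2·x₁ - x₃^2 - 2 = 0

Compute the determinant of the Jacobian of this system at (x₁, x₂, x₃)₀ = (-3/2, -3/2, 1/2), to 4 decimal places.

-13.0000

J = [[-2·x₁, -4, 2·x₃], [-2·x₂, -2·x₁ + 2, -3], [2, 0, -2·x₃]].
At the point, J = [[3.0000, -4.0000, 1.0000], [3.0000, 5.0000, -3.0000], [2.0000, 0.0000, -1.0000]].
det J = -13.0000.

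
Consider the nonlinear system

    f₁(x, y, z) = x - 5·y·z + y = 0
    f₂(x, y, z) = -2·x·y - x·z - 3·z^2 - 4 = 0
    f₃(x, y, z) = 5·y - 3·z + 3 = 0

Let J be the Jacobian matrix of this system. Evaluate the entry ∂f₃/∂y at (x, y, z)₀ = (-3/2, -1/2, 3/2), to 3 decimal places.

5.000

∂f₃/∂y = 5.
At (-3/2, -1/2, 3/2) this is 5.000.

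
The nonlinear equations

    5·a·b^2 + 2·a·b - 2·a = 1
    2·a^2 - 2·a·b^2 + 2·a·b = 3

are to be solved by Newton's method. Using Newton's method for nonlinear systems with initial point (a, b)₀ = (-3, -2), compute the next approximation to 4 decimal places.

(-1.3288, -1.6370)

At (-3, -2): F = (-43.0000, 51.0000).
Jacobian J = [[5·b^2 + 2·b - 2, 10·a·b + 2·a], [4·a - 2·b^2 + 2·b, -4·a·b + 2·a]].
At the point, J = [[14.0000, 54.0000], [-24.0000, -30.0000]] (det J = 876.0000).
Solving J·Δ = −F gives Δ = (1.6712, 0.3630).
Then the next iterate is (a, b)₁ = (-1.3288, -1.6370).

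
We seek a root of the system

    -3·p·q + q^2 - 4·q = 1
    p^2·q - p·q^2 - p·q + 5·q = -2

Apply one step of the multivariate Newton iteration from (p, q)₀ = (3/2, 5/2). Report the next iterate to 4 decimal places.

(-4.5000, 10.7857)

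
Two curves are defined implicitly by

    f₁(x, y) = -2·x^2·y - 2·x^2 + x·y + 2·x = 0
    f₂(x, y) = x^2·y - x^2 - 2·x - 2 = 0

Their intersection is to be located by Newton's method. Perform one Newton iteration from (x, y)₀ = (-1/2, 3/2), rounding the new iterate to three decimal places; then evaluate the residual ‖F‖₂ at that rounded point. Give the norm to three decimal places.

2124.866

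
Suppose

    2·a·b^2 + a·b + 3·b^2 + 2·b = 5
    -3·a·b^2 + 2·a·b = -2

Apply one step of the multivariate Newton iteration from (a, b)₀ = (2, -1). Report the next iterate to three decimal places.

At (2, -1): F = (-2.000, -8.000).
Jacobian J = [[2·b^2 + b, 4·a·b + a + 6·b + 2], [-3·b^2 + 2·b, -6·a·b + 2·a]].
At the point, J = [[1.000, -10.000], [-5.000, 16.000]] (det J = -34.000).
Solving J·Δ = −F gives Δ = (-3.294, -0.529).
Then the next iterate is (a, b)₁ = (-1.294, -1.529).

(-1.294, -1.529)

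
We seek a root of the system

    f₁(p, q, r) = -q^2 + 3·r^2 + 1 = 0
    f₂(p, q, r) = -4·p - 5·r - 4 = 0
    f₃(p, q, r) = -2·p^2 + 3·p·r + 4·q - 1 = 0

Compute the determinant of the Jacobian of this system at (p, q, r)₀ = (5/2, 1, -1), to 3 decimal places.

-94.000

J = [[0, -2·q, 6·r], [-4, 0, -5], [-4·p + 3·r, 4, 3·p]].
At the point, J = [[0.000, -2.000, -6.000], [-4.000, 0.000, -5.000], [-13.000, 4.000, 7.500]].
det J = -94.000.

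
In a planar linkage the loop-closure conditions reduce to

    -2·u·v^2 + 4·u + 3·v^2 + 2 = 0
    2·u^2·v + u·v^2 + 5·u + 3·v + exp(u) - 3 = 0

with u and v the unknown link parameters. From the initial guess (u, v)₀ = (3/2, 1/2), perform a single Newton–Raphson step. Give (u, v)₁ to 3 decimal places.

(-0.786, 2.277)

At (3/2, 1/2): F = (8.000, 13.10669).
Jacobian J = [[-2·v^2 + 4, -4·u·v + 6·v], [4·u·v + v^2 + exp(u) + 5, 2·u^2 + 2·u·v + 3]].
At the point, J = [[3.500, 0.000], [12.73169, 9.000]] (det J = 31.500).
Solving J·Δ = −F gives Δ = (-2.286, 1.777).
Then the next iterate is (u, v)₁ = (-0.786, 2.277).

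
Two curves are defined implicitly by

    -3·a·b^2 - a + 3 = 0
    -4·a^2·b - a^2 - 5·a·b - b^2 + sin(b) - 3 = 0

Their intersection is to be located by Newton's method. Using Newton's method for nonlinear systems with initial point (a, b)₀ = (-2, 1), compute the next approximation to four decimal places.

(-1.4949, 0.2517)

At (-2, 1): F = (11.0000, -13.158529).
Jacobian J = [[-3·b^2 - 1, -6·a·b], [-8·a·b - 2·a - 5·b, -4·a^2 - 5·a - 2·b + cos(b)]].
At the point, J = [[-4.0000, 12.0000], [15.0000, -7.459698]] (det J = -150.161209).
Solving J·Δ = −F gives Δ = (0.5051, -0.7483).
Then the next iterate is (a, b)₁ = (-1.4949, 0.2517).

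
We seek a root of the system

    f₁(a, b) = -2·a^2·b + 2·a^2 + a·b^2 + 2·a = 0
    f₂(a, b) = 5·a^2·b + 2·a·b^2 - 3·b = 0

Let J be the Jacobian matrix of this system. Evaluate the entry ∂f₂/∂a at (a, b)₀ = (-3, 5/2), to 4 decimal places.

∂f₂/∂a = 10·a·b + 2·b^2.
At (-3, 5/2) this is -62.5000.

-62.5000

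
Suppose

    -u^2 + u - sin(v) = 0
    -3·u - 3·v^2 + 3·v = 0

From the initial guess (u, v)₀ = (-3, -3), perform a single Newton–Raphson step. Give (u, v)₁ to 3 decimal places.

(-1.518, -1.503)

At (-3, -3): F = (-11.85888, -27.000).
Jacobian J = [[-2·u + 1, -cos(v)], [-3, -6·v + 3]].
At the point, J = [[7.000, 0.98999], [-3.000, 21.000]] (det J = 149.96998).
Solving J·Δ = −F gives Δ = (1.482, 1.497).
Then the next iterate is (u, v)₁ = (-1.518, -1.503).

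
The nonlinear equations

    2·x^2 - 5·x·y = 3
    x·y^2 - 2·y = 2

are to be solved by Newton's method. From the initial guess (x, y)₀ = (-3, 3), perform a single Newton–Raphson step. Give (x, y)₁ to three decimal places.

(-1.333, 2.000)

At (-3, 3): F = (60.000, -35.000).
Jacobian J = [[4·x - 5·y, -5·x], [y^2, 2·x·y - 2]].
At the point, J = [[-27.000, 15.000], [9.000, -20.000]] (det J = 405.000).
Solving J·Δ = −F gives Δ = (1.667, -1.000).
Then the next iterate is (x, y)₁ = (-1.333, 2.000).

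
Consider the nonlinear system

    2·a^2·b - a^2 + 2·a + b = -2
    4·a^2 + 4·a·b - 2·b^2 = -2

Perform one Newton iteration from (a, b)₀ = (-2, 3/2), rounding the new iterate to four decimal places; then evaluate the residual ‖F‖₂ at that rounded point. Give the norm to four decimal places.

2.6959

At (-2, 3/2): F = (7.5000, 1.5000).
Jacobian J = [[4·a·b - 2·a + 2, 2·a^2 + 1], [8·a + 4·b, 4·a - 4·b]].
At the point, J = [[-6.0000, 9.0000], [-10.0000, -14.0000]] (det J = 174.0000).
Solving J·Δ = −F gives Δ = (0.6810, -0.3793).
Then the next iterate is (a, b)₁ = (-1.3190, 1.1207).
Re-evaluating at (-1.3190, 1.1207): F = (2.642439, 0.534294), so ‖F‖₂ = 2.6959.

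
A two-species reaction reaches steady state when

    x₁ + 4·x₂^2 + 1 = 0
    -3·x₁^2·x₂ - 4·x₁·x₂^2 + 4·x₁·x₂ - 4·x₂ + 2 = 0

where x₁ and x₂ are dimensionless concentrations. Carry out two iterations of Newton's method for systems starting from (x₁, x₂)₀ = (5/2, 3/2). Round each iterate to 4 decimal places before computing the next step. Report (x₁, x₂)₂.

(-25.3883, 7.1531)

At (5/2, 3/2): F = (12.5000, -39.6250).
Jacobian J = [[1, 8·x₂], [-6·x₁·x₂ - 4·x₂^2 + 4·x₂, -3·x₁^2 - 8·x₁·x₂ + 4·x₁ - 4]].
At the point, J = [[1.0000, 12.0000], [-25.5000, -42.7500]] (det J = 263.2500).
Solving J·Δ = −F gives Δ = (0.2236, -1.0603).
Then the next iterate is (x₁, x₂)₁ = (2.7236, 0.4397).
Round to (2.7236, 0.4397) and repeat: F = (4.496944, -6.859893), J = [[1.0000, 3.5176], [-6.199946, -24.940126]].
Δ = (-28.1119, 6.7134), so (x₁, x₂)₂ = (-25.3883, 7.1531).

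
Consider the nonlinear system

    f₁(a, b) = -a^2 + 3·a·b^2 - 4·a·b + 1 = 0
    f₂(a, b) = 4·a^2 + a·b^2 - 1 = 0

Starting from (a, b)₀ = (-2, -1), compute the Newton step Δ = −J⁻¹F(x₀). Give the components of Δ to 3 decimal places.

(0.953, 0.326)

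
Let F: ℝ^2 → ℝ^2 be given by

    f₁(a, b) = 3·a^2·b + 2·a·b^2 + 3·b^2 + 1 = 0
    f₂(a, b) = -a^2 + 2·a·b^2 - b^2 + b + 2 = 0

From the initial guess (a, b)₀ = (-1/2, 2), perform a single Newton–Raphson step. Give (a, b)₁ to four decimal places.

(-0.8915, 0.8895)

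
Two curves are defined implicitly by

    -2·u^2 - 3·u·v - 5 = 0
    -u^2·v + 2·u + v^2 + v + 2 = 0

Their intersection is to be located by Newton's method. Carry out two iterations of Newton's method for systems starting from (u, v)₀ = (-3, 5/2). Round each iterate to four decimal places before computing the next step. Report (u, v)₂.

(-1.6210, 2.0460)

At (-3, 5/2): F = (-0.5000, -17.7500).
Jacobian J = [[-4·u - 3·v, -3·u], [-2·u·v + 2, -u^2 + 2·v + 1]].
At the point, J = [[4.5000, 9.0000], [17.0000, -3.0000]] (det J = -166.5000).
Solving J·Δ = −F gives Δ = (0.9685, -0.4287).
Then the next iterate is (u, v)₁ = (-2.0315, 2.0713).
Round to (-2.0315, 2.0713) and repeat: F = (-0.630447, -4.249655), J = [[1.9121, 6.0945], [10.415692, 1.015608]].
Δ = (0.4105, -0.0253), so (u, v)₂ = (-1.6210, 2.0460).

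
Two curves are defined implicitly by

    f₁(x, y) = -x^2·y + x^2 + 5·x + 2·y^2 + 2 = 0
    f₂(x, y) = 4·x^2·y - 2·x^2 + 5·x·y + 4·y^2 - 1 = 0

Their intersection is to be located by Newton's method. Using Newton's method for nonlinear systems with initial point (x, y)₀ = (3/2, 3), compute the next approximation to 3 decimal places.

At (3/2, 3): F = (23.000, 80.000).
Jacobian J = [[-2·x·y + 2·x + 5, -x^2 + 4·y], [8·x·y - 4·x + 5·y, 4·x^2 + 5·x + 8·y]].
At the point, J = [[-1.000, 9.750], [45.000, 40.500]] (det J = -479.250).
Solving J·Δ = −F gives Δ = (0.316, -2.327).
Then the next iterate is (x, y)₁ = (1.816, 0.673).

(1.816, 0.673)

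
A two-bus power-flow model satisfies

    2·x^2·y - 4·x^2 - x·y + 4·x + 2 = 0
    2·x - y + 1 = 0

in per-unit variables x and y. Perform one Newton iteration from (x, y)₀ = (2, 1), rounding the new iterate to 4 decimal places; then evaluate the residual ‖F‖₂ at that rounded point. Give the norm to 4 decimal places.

22.1113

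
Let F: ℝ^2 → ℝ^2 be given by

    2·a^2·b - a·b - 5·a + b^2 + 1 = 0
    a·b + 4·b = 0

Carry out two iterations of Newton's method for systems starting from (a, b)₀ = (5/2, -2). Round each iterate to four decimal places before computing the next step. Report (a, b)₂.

At (5/2, -2): F = (-27.5000, -13.0000).
Jacobian J = [[4·a·b - b - 5, 2·a^2 - a + 2·b], [b, a + 4]].
At the point, J = [[-23.0000, 6.0000], [-2.0000, 6.5000]] (det J = -137.5000).
Solving J·Δ = −F gives Δ = (-0.7327, 1.7745).
Then the next iterate is (a, b)₁ = (1.7673, -0.2255).
Round to (1.7673, -0.2255) and repeat: F = (-8.795754, -1.300526), J = [[-6.368605, 4.028399], [-0.2255, 5.7673]].
Δ = (-1.2699, 0.1758), so (a, b)₂ = (0.4974, -0.0497).

(0.4974, -0.0497)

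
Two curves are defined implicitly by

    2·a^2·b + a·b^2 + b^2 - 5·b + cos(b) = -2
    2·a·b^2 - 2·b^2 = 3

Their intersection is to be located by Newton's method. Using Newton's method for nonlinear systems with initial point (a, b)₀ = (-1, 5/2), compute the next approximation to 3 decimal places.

(-1.211, 0.968)

At (-1, 5/2): F = (-6.30114, -28.000).
Jacobian J = [[4·a·b + b^2, 2·a^2 + 2·a·b + 2·b - sin(b) - 5], [2·b^2, 4·a·b - 4·b]].
At the point, J = [[-3.750, -3.59847], [12.500, -20.000]] (det J = 119.98090).
Solving J·Δ = −F gives Δ = (-0.211, -1.532).
Then the next iterate is (a, b)₁ = (-1.211, 0.968).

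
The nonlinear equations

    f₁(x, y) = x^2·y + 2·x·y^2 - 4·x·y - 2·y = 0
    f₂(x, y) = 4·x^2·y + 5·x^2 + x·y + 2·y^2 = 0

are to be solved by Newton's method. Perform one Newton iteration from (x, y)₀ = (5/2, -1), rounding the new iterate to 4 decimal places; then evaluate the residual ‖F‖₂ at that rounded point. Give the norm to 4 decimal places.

At (5/2, -1): F = (10.7500, 5.7500).
Jacobian J = [[2·x·y + 2·y^2 - 4·y, x^2 + 4·x·y - 4·x - 2], [8·x·y + 10·x + y, 4·x^2 + x + 4·y]].
At the point, J = [[1.0000, -15.7500], [4.0000, 23.5000]] (det J = 86.5000).
Solving J·Δ = −F gives Δ = (-3.9675, 0.4306).
Then the next iterate is (x, y)₁ = (-1.4675, -0.5694).
Re-evaluating at (-1.4675, -0.5694): F = (-4.381388, 7.346869), so ‖F‖₂ = 8.5541.

8.5541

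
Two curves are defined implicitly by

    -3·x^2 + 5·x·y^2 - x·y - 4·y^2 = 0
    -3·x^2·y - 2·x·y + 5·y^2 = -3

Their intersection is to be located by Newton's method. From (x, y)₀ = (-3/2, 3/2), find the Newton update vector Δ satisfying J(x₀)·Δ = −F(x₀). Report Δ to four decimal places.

(0.1024, -0.8623)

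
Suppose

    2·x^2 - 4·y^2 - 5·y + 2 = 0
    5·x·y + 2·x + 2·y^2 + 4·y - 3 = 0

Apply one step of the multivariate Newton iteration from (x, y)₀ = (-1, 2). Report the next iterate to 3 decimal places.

(-0.406, 0.839)

At (-1, 2): F = (-22.000, 1.000).
Jacobian J = [[4·x, -8·y - 5], [5·y + 2, 5·x + 4·y + 4]].
At the point, J = [[-4.000, -21.000], [12.000, 7.000]] (det J = 224.000).
Solving J·Δ = −F gives Δ = (0.594, -1.161).
Then the next iterate is (x, y)₁ = (-0.406, 0.839).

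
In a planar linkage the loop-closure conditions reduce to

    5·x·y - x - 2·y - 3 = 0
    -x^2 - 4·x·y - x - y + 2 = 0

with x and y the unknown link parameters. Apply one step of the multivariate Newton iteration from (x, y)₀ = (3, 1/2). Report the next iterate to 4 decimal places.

At (3, 1/2): F = (0.5000, -16.5000).
Jacobian J = [[5·y - 1, 5·x - 2], [-2·x - 4·y - 1, -4·x - 1]].
At the point, J = [[1.5000, 13.0000], [-9.0000, -13.0000]] (det J = 97.5000).
Solving J·Δ = −F gives Δ = (-2.1333, 0.2077).
Then the next iterate is (x, y)₁ = (0.8667, 0.7077).

(0.8667, 0.7077)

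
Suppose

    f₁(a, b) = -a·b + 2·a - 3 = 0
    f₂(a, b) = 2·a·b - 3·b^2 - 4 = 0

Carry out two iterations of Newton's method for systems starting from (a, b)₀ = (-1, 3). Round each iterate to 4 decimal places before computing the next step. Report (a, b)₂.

At (-1, 3): F = (-2.0000, -37.0000).
Jacobian J = [[-b + 2, -a], [2·b, 2·a - 6·b]].
At the point, J = [[-1.0000, 1.0000], [6.0000, -20.0000]] (det J = 14.0000).
Solving J·Δ = −F gives Δ = (-5.5000, -3.5000).
Then the next iterate is (a, b)₁ = (-6.5000, -0.5000).
Round to (-6.5000, -0.5000) and repeat: F = (-19.2500, 1.7500), J = [[2.5000, 6.5000], [-1.0000, -10.0000]].
Δ = (9.7905, -0.8041), so (a, b)₂ = (3.2905, -1.3041).

(3.2905, -1.3041)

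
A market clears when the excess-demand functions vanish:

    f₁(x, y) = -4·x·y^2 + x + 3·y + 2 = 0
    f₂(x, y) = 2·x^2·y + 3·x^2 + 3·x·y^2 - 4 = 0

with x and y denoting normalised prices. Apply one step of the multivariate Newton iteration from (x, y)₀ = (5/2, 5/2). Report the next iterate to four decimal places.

(1.3214, 2.0274)

At (5/2, 5/2): F = (-50.5000, 92.8750).
Jacobian J = [[-4·y^2 + 1, -8·x·y + 3], [4·x·y + 6·x + 3·y^2, 2·x^2 + 6·x·y]].
At the point, J = [[-24.0000, -47.0000], [58.7500, 50.0000]] (det J = 1561.2500).
Solving J·Δ = −F gives Δ = (-1.1786, -0.4726).
Then the next iterate is (x, y)₁ = (1.3214, 2.0274).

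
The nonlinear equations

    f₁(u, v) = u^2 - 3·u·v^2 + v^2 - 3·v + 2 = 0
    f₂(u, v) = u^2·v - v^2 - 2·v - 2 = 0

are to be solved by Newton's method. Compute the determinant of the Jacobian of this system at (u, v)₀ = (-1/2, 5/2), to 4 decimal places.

J = [[2·u - 3·v^2, -6·u·v + 2·v - 3], [2·u·v, u^2 - 2·v - 2]].
At the point, J = [[-19.7500, 9.5000], [-2.5000, -6.7500]].
det J = 157.0625.

157.0625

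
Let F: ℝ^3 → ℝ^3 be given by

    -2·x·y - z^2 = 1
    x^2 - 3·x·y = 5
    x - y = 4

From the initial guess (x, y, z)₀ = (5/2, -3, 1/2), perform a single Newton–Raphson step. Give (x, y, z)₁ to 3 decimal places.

At (5/2, -3, 1/2): F = (13.750, 23.750, 1.500).
Jacobian J = [[-2·y, -2·x, -2·z], [2·x - 3·y, -3·x, 0], [1, -1, 0]].
At the point, J = [[6.000, -5.000, -1.000], [14.000, -7.500, 0.000], [1.000, -1.000, 0.000]] (det J = 6.500).
Solving J·Δ = −F gives Δ = (-1.923, -0.423, 4.327).
Then the next iterate is (x, y, z)₁ = (0.577, -3.423, 4.827).

(0.577, -3.423, 4.827)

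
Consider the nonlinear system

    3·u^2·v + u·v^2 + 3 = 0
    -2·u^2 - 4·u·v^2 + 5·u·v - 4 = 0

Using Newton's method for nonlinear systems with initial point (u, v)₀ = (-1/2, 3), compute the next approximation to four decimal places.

(-0.0175, 3.3333)

At (-1/2, 3): F = (0.7500, 6.0000).
Jacobian J = [[6·u·v + v^2, 3·u^2 + 2·u·v], [-4·u - 4·v^2 + 5·v, -8·u·v + 5·u]].
At the point, J = [[0.0000, -2.2500], [-19.0000, 9.5000]] (det J = -42.7500).
Solving J·Δ = −F gives Δ = (0.4825, 0.3333).
Then the next iterate is (u, v)₁ = (-0.0175, 3.3333).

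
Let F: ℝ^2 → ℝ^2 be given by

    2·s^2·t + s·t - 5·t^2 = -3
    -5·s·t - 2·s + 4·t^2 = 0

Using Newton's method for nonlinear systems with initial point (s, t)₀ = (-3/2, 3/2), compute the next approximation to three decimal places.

At (-3/2, 3/2): F = (-3.750, 23.250).
Jacobian J = [[4·s·t + t, 2·s^2 + s - 10·t], [-5·t - 2, -5·s + 8·t]].
At the point, J = [[-7.500, -12.000], [-9.500, 19.500]] (det J = -260.250).
Solving J·Δ = −F gives Δ = (0.791, -0.807).
Then the next iterate is (s, t)₁ = (-0.709, 0.693).

(-0.709, 0.693)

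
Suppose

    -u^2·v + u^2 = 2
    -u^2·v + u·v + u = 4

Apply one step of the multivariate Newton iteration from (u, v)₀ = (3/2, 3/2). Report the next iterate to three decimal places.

(-0.222, 1.259)

At (3/2, 3/2): F = (-3.125, -3.625).
Jacobian J = [[-2·u·v + 2·u, -u^2], [-2·u·v + v + 1, -u^2 + u]].
At the point, J = [[-1.500, -2.250], [-2.000, -0.750]] (det J = -3.375).
Solving J·Δ = −F gives Δ = (-1.722, -0.241).
Then the next iterate is (u, v)₁ = (-0.222, 1.259).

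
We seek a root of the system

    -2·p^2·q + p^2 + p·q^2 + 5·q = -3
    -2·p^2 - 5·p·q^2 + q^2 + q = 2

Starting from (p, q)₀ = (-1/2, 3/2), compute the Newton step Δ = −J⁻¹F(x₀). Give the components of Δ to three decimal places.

At (-1/2, 3/2): F = (8.875, 6.875).
Jacobian J = [[-4·p·q + 2·p + q^2, -2·p^2 + 2·p·q + 5], [-4·p - 5·q^2, -10·p·q + 2·q + 1]].
At the point, J = [[4.250, 3.000], [-9.250, 11.500]] (det J = 76.625).
Solving J·Δ = −F gives Δ = (-1.063, -1.453).

(-1.063, -1.453)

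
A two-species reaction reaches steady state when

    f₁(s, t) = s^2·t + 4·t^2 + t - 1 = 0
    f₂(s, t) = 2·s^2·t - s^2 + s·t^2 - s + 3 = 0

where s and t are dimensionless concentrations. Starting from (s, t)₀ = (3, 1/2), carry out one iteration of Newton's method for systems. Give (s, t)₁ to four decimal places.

(1.7143, 0.4184)

At (3, 1/2): F = (5.0000, 0.7500).
Jacobian J = [[2·s·t, s^2 + 8·t + 1], [4·s·t - 2·s + t^2 - 1, 2·s^2 + 2·s·t]].
At the point, J = [[3.0000, 14.0000], [-0.7500, 21.0000]] (det J = 73.5000).
Solving J·Δ = −F gives Δ = (-1.2857, -0.0816).
Then the next iterate is (s, t)₁ = (1.7143, 0.4184).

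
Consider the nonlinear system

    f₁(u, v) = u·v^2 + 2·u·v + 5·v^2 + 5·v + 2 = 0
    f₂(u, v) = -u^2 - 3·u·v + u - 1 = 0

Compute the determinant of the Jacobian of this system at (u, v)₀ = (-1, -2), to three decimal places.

J = [[v^2 + 2·v, 2·u·v + 2·u + 10·v + 5], [-2·u - 3·v + 1, -3·u]].
At the point, J = [[0.000, -13.000], [9.000, 3.000]].
det J = 117.000.

117.000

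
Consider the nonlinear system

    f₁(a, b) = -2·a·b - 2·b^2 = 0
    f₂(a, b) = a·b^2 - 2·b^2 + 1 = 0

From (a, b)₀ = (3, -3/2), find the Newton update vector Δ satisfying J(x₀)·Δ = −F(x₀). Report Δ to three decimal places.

(-1.500, -0.042)

At (3, -3/2): F = (4.500, 3.250).
Jacobian J = [[-2·b, -2·a - 4·b], [b^2, 2·a·b - 4·b]].
At the point, J = [[3.000, 0.000], [2.250, -3.000]] (det J = -9.000).
Solving J·Δ = −F gives Δ = (-1.500, -0.042).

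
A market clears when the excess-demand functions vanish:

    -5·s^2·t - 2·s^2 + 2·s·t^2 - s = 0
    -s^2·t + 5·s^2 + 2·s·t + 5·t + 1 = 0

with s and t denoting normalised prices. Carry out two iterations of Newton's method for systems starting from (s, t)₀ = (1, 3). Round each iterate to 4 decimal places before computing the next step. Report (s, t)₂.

(-0.0920, -0.1654)

At (1, 3): F = (0.0000, 24.0000).
Jacobian J = [[-10·s·t - 4·s + 2·t^2 - 1, -5·s^2 + 4·s·t], [-2·s·t + 10·s + 2·t, -s^2 + 2·s + 5]].
At the point, J = [[-17.0000, 7.0000], [10.0000, 6.0000]] (det J = -172.0000).
Solving J·Δ = −F gives Δ = (-0.9767, -2.3721).
Then the next iterate is (s, t)₁ = (0.0233, 0.6279).
Round to (0.0233, 0.6279) and repeat: F = (-0.007718, 4.171134), J = [[-0.450984, 0.055806], [1.459540, 5.046057]].
Δ = (-0.1153, -0.7933), so (s, t)₂ = (-0.0920, -0.1654).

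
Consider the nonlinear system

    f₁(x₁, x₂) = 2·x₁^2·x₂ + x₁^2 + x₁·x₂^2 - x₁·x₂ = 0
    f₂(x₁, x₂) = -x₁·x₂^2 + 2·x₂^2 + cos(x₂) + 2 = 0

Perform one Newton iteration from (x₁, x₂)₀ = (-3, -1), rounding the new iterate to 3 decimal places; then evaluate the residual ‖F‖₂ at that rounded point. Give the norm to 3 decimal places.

At (-3, -1): F = (-15.000, 7.54030).
Jacobian J = [[4·x₁·x₂ + 2·x₁ + x₂^2 - x₂, 2·x₁^2 + 2·x₁·x₂ - x₁], [-x₂^2, -2·x₁·x₂ + 4·x₂ - sin(x₂)]].
At the point, J = [[8.000, 27.000], [-1.000, -9.15853]] (det J = -46.26823).
Solving J·Δ = −F gives Δ = (-1.431, 0.980).
Then the next iterate is (x₁, x₂)₁ = (-4.431, -0.020).
Re-evaluating at (-4.431, -0.020): F = (18.75802, 3.00237), so ‖F‖₂ = 18.997.

18.997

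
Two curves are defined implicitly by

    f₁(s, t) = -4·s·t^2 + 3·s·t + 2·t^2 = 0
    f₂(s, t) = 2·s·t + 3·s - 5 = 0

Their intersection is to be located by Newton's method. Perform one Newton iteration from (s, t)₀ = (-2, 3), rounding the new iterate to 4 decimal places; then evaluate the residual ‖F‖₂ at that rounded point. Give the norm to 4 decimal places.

At (-2, 3): F = (72.0000, -23.0000).
Jacobian J = [[-4·t^2 + 3·t, -8·s·t + 3·s + 4·t], [2·t + 3, 2·s]].
At the point, J = [[-27.0000, 54.0000], [9.0000, -4.0000]] (det J = -378.0000).
Solving J·Δ = −F gives Δ = (2.5238, -0.0714).
Then the next iterate is (s, t)₁ = (0.5238, 2.9286).
Re-evaluating at (0.5238, 2.9286): F = (3.785500, -0.360599), so ‖F‖₂ = 3.8026.

3.8026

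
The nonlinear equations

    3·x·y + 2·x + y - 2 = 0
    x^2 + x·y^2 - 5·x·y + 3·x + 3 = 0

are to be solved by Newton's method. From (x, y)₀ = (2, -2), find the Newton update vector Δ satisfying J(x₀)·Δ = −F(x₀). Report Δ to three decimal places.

(-0.947, 1.173)

At (2, -2): F = (-12.000, 41.000).
Jacobian J = [[3·y + 2, 3·x + 1], [2·x + y^2 - 5·y + 3, 2·x·y - 5·x]].
At the point, J = [[-4.000, 7.000], [21.000, -18.000]] (det J = -75.000).
Solving J·Δ = −F gives Δ = (-0.947, 1.173).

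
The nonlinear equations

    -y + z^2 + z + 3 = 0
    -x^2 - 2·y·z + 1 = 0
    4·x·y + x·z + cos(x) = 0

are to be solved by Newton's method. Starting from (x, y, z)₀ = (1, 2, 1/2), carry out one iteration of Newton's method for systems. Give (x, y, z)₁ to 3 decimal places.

(-1.236, 3.990, 0.620)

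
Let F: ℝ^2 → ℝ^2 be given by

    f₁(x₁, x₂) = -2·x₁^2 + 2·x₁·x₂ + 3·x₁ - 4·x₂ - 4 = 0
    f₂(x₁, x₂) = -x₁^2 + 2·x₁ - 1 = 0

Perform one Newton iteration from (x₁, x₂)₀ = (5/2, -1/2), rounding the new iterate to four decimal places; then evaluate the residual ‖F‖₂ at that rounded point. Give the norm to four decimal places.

6.3998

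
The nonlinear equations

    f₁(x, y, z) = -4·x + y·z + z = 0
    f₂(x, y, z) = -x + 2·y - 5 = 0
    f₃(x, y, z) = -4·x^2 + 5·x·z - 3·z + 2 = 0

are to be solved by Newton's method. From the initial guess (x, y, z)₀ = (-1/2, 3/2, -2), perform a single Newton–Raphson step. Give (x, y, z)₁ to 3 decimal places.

At (-1/2, 3/2, -2): F = (-3.000, -1.500, 12.000).
Jacobian J = [[-4, z, y + 1], [-1, 2, 0], [-8·x + 5·z, 0, 5·x - 3]].
At the point, J = [[-4.000, -2.000, 2.500], [-1.000, 2.000, 0.000], [-6.000, 0.000, -5.500]] (det J = 85.000).
Solving J·Δ = −F gives Δ = (0.124, 0.812, 2.047).
Then the next iterate is (x, y, z)₁ = (-0.376, 2.312, 0.047).

(-0.376, 2.312, 0.047)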